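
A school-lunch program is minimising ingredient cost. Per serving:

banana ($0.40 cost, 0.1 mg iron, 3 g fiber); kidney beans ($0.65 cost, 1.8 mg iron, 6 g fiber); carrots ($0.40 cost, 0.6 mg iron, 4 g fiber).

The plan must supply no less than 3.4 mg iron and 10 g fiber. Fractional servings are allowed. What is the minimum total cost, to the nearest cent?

$1.23

With two linear requirements the optimum uses one or two foods; enumerate the corners.
banana only: max(3.4/0.1, 10/3) = 34 servings → $13.60.
kidney beans only: max(3.4/1.8, 10/6) = 1.889 servings → $1.23.
carrots only: max(3.4/0.6, 10/4) = 5.667 servings → $2.27.
banana + kidney beans: the both-tight solution has a negative serving — not a feasible corner.
banana + carrots: the both-tight solution has a negative serving — not a feasible corner.
kidney beans + carrots with both targets exact would need a negative amount; discard.
The minimum over all feasible corners is $1.23.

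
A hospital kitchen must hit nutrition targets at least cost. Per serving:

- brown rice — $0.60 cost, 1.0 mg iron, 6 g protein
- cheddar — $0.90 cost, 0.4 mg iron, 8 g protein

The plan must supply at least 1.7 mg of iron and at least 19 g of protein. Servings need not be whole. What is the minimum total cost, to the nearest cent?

At the optimum either one food covers both requirements or two foods hit both targets exactly; no other combination can be cheaper.
brown rice only: max(1.7/1.0, 19/6) = 3.167 servings → $1.90.
cheddar only: max(1.7/0.4, 19/8) = 4.25 servings → $3.83.
brown rice + cheddar with both tight: 1.071 servings and 1.571 servings → $2.06.
Cheapest feasible corner: $1.90.

$1.90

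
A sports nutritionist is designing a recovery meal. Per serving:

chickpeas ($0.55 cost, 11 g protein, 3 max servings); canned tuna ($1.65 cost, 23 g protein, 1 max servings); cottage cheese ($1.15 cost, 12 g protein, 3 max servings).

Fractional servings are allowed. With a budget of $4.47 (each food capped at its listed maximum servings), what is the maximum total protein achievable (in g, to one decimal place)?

Protein per dollar: chickpeas 20, canned tuna 13.94, cottage cheese 10.43.
Take 3 servings of chickpeas: spends $1.65, +33.0 g protein (running total 33.0 g).
Take 1 serving of canned tuna: spends $1.65, +23.0 g protein (running total 56.0 g).
Take 1.017 servings of cottage cheese: spends $1.17, +12.2 g protein (running total 68.2 g).
Greedy by best ratio exhausts the cost allowance optimally: 68.2 g.

68.2 g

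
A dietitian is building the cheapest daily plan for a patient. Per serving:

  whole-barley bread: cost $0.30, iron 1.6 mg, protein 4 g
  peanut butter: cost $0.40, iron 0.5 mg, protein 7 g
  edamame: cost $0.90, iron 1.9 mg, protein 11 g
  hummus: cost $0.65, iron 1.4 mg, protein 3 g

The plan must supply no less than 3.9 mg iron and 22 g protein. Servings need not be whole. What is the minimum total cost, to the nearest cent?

An LP optimum is at a vertex; with two nutrient constraints at most two foods are used. Check each candidate.
whole-barley bread only: max(3.9/1.6, 22/4) = 5.5 servings → $1.65.
peanut butter only: max(3.9/0.5, 22/7) = 7.8 servings → $3.12.
edamame only: max(3.9/1.9, 22/11) = 2.053 servings → $1.85.
hummus only: max(3.9/1.4, 22/3) = 7.333 servings → $4.77.
whole-barley bread + peanut butter with both tight: 1.772 servings and 2.13 servings → $1.38.
whole-barley bread + edamame with both tight: 0.11 servings and 1.96 servings → $1.80.
whole-barley bread + hummus: intersection lies outside the first quadrant.
peanut butter + edamame: intersection lies outside the first quadrant.
peanut butter + hummus with both tight: 2.301 servings and 1.964 servings → $2.20.
edamame + hummus with both tight: 1.969 servings and 0.1134 servings → $1.85.
Cheapest feasible corner: $1.38.

$1.38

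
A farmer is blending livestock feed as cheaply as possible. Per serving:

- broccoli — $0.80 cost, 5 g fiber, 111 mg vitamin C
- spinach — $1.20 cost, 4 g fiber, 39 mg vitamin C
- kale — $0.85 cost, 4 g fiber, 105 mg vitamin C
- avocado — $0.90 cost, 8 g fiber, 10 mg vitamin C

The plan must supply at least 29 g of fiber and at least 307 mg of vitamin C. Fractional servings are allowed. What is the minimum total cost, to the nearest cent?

$3.88

Check every corner: each single food scaled to meet both minima, and each pair solved so both constraints bind.
broccoli only: max(29/5, 307/111) = 5.8 servings → $4.64.
spinach only: max(29/4, 307/39) = 7.872 servings → $9.45.
kale only: max(29/4, 307/105) = 7.25 servings → $6.16.
avocado only: max(29/8, 307/10) = 30.7 servings → $27.63.
broccoli + spinach with both tight: 0.3896 servings and 6.763 servings → $8.43.
broccoli + kale with both targets exact would need a negative amount; discard.
broccoli + avocado with both tight: 2.585 servings and 2.01 servings → $3.88.
spinach + kale with both tight: 6.883 servings and 0.3674 servings → $8.57.
spinach + avocado with both targets exact would need a negative amount; discard.
kale + avocado with both tight: 2.708 servings and 2.271 servings → $4.35.
So the least-cost plan costs $3.88.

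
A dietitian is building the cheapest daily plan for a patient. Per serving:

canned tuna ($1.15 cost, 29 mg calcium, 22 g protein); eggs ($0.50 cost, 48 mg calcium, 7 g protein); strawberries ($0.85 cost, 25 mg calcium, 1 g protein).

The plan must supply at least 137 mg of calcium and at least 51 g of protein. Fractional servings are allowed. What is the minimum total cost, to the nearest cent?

$2.91

At the optimum either one food covers both requirements or two foods hit both targets exactly; no other combination can be cheaper.
canned tuna only: max(137/29, 51/22) = 4.724 servings → $5.43.
eggs only: max(137/48, 51/7) = 7.286 servings → $3.64.
strawberries only: max(137/25, 51/1) = 51 servings → $43.35.
canned tuna + eggs with both tight: 1.746 servings and 1.8 servings → $2.91.
canned tuna + strawberries with both tight: 2.184 servings and 2.946 servings → $5.02.
eggs + strawberries: intersection lies outside the first quadrant.
The minimum over all feasible corners is $2.91.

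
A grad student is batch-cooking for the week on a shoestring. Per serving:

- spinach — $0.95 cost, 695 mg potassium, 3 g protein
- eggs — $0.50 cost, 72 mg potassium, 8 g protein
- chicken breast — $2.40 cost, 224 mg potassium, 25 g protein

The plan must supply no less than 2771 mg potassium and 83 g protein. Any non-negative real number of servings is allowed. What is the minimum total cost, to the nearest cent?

A basic optimal solution has at most two foods positive. Try each food alone and each pair with both targets met exactly.
spinach only: max(2771/695, 83/3) = 27.67 servings → $26.28.
eggs only: max(2771/72, 83/8) = 38.49 servings → $19.24.
chicken breast only: max(2771/224, 83/25) = 12.37 servings → $29.69.
spinach + eggs with both tight: 3.03 servings and 9.239 servings → $7.50.
spinach + chicken breast with both tight: 3.034 servings and 2.956 servings → $9.98.
eggs + chicken breast with both targets exact would need a negative amount; discard.
Cheapest feasible corner: $7.50.

$7.50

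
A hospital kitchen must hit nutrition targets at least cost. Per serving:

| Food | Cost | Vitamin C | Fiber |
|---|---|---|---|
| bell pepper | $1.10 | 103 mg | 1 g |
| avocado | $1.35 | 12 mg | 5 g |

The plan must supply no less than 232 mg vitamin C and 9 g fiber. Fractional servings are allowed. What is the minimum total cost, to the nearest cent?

$4.17

Check every corner: each single food scaled to meet both minima, and each pair solved so both constraints bind.
bell pepper only: max(232/103, 9/1) = 9 servings → $9.90.
avocado only: max(232/12, 9/5) = 19.33 servings → $26.10.
bell pepper + avocado with both tight: 2.091 servings and 1.382 servings → $4.17.
So the least-cost plan costs $4.17.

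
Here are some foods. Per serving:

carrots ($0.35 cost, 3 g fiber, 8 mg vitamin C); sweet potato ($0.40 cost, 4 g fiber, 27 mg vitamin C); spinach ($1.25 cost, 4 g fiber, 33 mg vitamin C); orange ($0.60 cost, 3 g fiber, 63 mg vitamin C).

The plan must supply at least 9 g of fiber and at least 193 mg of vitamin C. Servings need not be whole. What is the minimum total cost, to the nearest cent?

$1.84

The cheapest plan sits at a corner of the feasible region — with two constraints it uses at most two foods.
carrots only: max(9/3, 193/8) = 24.12 servings → $8.44.
sweet potato only: max(9/4, 193/27) = 7.148 servings → $2.86.
spinach only: max(9/4, 193/33) = 5.848 servings → $7.31.
orange only: max(9/3, 193/63) = 3.063 servings → $1.84.
carrots + sweet potato with both targets exact would need a negative amount; discard.
carrots + spinach with both targets exact would need a negative amount; discard.
carrots + orange: the both-tight solution has a negative serving — not a feasible corner.
sweet potato + spinach: the both-tight solution has a negative serving — not a feasible corner.
sweet potato + orange with both targets exact would need a negative amount; discard.
spinach + orange with both targets exact would need a negative amount; discard.
Cheapest feasible corner: $1.84.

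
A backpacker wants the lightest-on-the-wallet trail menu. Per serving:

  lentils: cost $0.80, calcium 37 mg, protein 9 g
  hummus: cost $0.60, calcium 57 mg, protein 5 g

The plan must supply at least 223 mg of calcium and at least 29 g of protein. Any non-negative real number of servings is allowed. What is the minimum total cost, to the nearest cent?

Compare the cost at each extreme point of the feasible region.
lentils only: max(223/37, 29/9) = 6.027 servings → $4.82.
hummus only: max(223/57, 29/5) = 5.8 servings → $3.48.
lentils + hummus with both tight: 1.64 servings and 2.848 servings → $3.02.
So the least-cost plan costs $3.02.

$3.02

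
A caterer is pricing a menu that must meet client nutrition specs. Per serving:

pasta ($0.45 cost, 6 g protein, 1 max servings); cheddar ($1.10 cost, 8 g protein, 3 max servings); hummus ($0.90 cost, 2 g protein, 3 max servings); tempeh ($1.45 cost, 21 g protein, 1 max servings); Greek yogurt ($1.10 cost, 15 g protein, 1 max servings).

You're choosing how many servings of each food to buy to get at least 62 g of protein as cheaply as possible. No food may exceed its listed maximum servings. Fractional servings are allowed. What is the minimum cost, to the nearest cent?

$5.75

Cost per g of protein: tempeh $0.0690, Greek yogurt $0.0733, pasta $0.0750, cheddar $0.1375, hummus $0.4500.
Take 1 serving of tempeh: +21.0 g protein for $1.45 (total $1.45, still need 41.0 g).
Take 1 serving of Greek yogurt: +15.0 g protein for $1.10 (total $2.55, still need 26.0 g).
Take 1 serving of pasta: +6.0 g protein for $0.45 (total $3.00, still need 20.0 g).
Take 2.5 servings of cheddar: +20.0 g protein for $2.75 (total $5.75, still need 0.0 g).
Filling from the cheapest source first is optimal under one linear minimum: $5.75.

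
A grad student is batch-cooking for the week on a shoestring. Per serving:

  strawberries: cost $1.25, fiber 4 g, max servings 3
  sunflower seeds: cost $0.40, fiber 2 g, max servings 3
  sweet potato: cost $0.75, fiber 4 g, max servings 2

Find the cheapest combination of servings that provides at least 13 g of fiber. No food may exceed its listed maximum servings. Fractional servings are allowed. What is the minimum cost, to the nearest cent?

Cost per g of fiber: sweet potato $0.1875, sunflower seeds $0.2000, strawberries $0.3125.
Take 2 servings of sweet potato: +8.0 g fiber for $1.50 (total $1.50, still need 5.0 g).
Take 2.5 servings of sunflower seeds: +5.0 g fiber for $1.00 (total $2.50, still need 0.0 g).
Filling from the cheapest source first is optimal under one linear minimum: $2.50.

$2.50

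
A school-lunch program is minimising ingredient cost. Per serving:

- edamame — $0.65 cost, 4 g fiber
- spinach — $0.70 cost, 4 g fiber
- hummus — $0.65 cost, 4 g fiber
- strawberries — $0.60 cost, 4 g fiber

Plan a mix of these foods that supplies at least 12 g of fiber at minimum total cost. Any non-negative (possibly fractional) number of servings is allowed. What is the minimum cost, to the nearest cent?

$1.80

Cost per g of fiber: strawberries $0.1500, edamame $0.1625, hummus $0.1625, spinach $0.1750.
With no serving limits, use only strawberries: 12 g / 4 g = 3 servings × $0.60 = $1.80.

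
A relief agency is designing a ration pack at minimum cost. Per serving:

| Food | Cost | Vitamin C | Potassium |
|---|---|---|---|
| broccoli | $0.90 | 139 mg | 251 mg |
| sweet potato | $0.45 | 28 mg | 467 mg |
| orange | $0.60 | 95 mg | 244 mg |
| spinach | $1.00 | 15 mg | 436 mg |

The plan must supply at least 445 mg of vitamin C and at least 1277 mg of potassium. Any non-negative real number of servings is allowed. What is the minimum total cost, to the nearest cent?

$2.90

A basic optimal solution has at most two foods positive. Try each food alone and each pair with both targets met exactly.
broccoli only: max(445/139, 1277/251) = 5.088 servings → $4.58.
sweet potato only: max(445/28, 1277/467) = 15.89 servings → $7.15.
orange only: max(445/95, 1277/244) = 5.234 servings → $3.14.
spinach only: max(445/15, 1277/436) = 29.67 servings → $29.67.
broccoli + sweet potato with both tight: 2.972 servings and 1.137 servings → $3.19.
broccoli + orange: the both-tight solution has a negative serving — not a feasible corner.
broccoli + spinach with both tight: 3.076 servings and 1.158 servings → $3.93.
sweet potato + orange with both tight: 0.3393 servings and 4.584 servings → $2.90.
sweet potato + spinach: intersection lies outside the first quadrant.
orange + spinach with both tight: 4.631 servings and 0.3373 servings → $3.12.
Cheapest feasible corner: $2.90.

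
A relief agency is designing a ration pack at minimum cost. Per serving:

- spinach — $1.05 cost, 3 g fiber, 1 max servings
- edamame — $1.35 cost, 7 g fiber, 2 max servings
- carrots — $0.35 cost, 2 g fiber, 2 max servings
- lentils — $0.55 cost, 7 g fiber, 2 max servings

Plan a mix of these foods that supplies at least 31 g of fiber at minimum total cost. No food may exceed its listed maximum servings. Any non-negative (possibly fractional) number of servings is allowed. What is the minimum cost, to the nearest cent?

Cost per g of fiber: lentils $0.0786, carrots $0.1750, edamame $0.1929, spinach $0.3500.
Take 2 servings of lentils: +14.0 g fiber for $1.10 (total $1.10, still need 17.0 g).
Take 2 servings of carrots: +4.0 g fiber for $0.70 (total $1.80, still need 13.0 g).
Take 1.857 servings of edamame: +13.0 g fiber for $2.51 (total $4.31, still need 0.0 g).
Greedy by cheapest-per-g is optimal for a single linear constraint, so the minimum cost is $4.31.

$4.31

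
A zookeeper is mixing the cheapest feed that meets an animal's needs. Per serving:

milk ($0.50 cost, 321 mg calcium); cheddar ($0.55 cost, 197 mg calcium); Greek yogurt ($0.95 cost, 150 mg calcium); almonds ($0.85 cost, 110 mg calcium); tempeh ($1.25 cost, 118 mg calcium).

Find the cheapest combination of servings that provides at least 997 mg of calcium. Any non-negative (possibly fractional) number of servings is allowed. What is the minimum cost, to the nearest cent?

$1.55

Cost per mg of calcium: milk $0.0016, cheddar $0.0028, Greek yogurt $0.0063, almonds $0.0077, tempeh $0.0106.
With no serving limits, use only milk: 997 mg / 321 mg = 3.106 servings × $0.50 = $1.55.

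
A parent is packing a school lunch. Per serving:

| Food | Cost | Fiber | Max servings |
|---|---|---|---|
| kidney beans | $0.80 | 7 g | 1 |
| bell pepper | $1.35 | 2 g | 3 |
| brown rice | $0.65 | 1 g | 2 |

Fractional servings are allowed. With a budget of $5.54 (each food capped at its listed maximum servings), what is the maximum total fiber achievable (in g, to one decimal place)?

14.1 g

Fiber per dollar: kidney beans 8.75, brown rice 1.538, bell pepper 1.481.
Take 1 serving of kidney beans: spends $0.80, +7.0 g fiber (running total 7.0 g).
Take 2 servings of brown rice: spends $1.30, +2.0 g fiber (running total 9.0 g).
Take 2.548 servings of bell pepper: spends $3.44, +5.1 g fiber (running total 14.1 g).
Filling greedily by fiber-per-dollar is optimal for one linear limit, giving 14.1 g.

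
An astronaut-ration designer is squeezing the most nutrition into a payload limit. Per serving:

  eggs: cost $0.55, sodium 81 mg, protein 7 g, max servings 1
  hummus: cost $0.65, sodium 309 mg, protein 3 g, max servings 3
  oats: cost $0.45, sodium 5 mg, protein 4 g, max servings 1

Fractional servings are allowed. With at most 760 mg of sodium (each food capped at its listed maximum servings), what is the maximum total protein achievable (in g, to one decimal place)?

17.5 g

Protein per mg sodium: oats 0.8, eggs 0.08642, hummus 0.009709.
Take 1 serving of oats: uses 5 mg sodium, +4.0 g protein (running total 4.0 g).
Take 1 serving of eggs: uses 81 mg sodium, +7.0 g protein (running total 11.0 g).
Take 2.181 servings of hummus: uses 674 mg sodium, +6.5 g protein (running total 17.5 g).
Greedy by best ratio exhausts the sodium allowance optimally: 17.5 g.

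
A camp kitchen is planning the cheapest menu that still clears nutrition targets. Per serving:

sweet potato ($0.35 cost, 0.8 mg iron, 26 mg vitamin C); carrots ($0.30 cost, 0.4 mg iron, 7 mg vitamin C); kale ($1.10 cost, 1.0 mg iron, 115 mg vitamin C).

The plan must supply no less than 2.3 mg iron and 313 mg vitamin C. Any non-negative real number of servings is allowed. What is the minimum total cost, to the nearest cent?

Compare the cost at each extreme point of the feasible region.
sweet potato only: max(2.3/0.8, 313/26) = 12.04 servings → $4.21.
carrots only: max(2.3/0.4, 313/7) = 44.71 servings → $13.41.
kale only: max(2.3/1.0, 313/115) = 2.722 servings → $2.99.
sweet potato + carrots with both targets exact would need a negative amount; discard.
sweet potato + kale: intersection lies outside the first quadrant.
carrots + kale: the both-tight solution has a negative serving — not a feasible corner.
Cheapest feasible corner: $2.99.

$2.99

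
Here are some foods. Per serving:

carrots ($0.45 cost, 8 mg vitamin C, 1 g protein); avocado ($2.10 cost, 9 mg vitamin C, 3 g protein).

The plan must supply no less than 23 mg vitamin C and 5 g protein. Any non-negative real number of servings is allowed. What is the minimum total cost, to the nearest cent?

$2.25

The cheapest plan sits at a corner of the feasible region — with two constraints it uses at most two foods.
carrots only: max(23/8, 5/1) = 5 servings → $2.25.
avocado only: max(23/9, 5/3) = 2.556 servings → $5.37.
carrots + avocado with both tight: 1.6 servings and 1.133 servings → $3.10.
Cheapest feasible corner: $2.25.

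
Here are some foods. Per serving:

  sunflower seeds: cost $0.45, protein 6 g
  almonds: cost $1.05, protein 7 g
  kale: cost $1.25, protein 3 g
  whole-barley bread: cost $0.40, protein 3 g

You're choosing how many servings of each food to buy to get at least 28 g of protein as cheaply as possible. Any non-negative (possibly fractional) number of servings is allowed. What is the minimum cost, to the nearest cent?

$2.10

Cost per g of protein: sunflower seeds $0.0750, whole-barley bread $0.1333, almonds $0.1500, kale $0.4167.
With no serving limits, use only sunflower seeds: 28 g / 6 g = 4.667 servings × $0.45 = $2.10.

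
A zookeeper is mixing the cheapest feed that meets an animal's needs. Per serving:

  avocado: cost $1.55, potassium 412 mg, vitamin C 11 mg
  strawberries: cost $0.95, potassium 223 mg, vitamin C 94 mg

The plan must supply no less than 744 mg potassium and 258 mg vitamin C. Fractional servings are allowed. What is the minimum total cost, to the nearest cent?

avocado only: max(744/412, 258/11) = 23.45 servings → $36.35.
strawberries only: max(744/223, 258/94) = 3.336 servings → $3.17.
avocado + strawberries with both tight: 0.3419 servings and 2.705 servings → $3.10.
Cheapest feasible corner: $3.10.

$3.10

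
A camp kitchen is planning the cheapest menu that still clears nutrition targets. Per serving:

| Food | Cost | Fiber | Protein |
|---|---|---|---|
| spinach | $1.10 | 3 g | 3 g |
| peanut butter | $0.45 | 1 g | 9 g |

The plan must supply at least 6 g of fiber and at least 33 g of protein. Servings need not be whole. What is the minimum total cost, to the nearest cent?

$2.48

Check every corner: each single food scaled to meet both minima, and each pair solved so both constraints bind.
spinach only: max(6/3, 33/3) = 11 servings → $12.10.
peanut butter only: max(6/1, 33/9) = 6 servings → $2.70.
spinach + peanut butter with both tight: 0.875 servings and 3.375 servings → $2.48.
Cheapest feasible corner: $2.48.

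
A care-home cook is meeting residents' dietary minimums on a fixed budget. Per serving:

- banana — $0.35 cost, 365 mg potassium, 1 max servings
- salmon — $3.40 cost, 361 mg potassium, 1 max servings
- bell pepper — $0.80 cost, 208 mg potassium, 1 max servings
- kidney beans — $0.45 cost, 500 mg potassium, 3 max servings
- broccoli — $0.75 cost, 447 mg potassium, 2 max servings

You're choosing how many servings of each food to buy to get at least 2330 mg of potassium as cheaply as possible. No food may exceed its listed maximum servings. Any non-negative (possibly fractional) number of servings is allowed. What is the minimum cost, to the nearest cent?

$2.48

Cost per mg of potassium: kidney beans $0.0009, banana $0.0010, broccoli $0.0017, bell pepper $0.0038, salmon $0.0094.
Take 3 servings of kidney beans: +1500.0 mg potassium for $1.35 (total $1.35, still need 830.0 mg).
Take 1 serving of banana: +365.0 mg potassium for $0.35 (total $1.70, still need 465.0 mg).
Take 1.04 servings of broccoli: +465.0 mg potassium for $0.78 (total $2.48, still need 0.0 mg).
Greedy by cheapest-per-mg is optimal for a single linear constraint, so the minimum cost is $2.48.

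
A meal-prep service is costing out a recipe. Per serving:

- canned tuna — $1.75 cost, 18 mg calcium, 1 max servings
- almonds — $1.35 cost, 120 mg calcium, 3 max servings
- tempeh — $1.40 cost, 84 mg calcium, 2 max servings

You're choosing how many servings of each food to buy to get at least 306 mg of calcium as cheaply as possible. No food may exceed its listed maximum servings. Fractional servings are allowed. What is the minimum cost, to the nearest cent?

$3.44

Cost per mg of calcium: almonds $0.0112, tempeh $0.0167, canned tuna $0.0972.
Take 2.55 servings of almonds: +306.0 mg calcium for $3.44 (total $3.44, still need 0.0 mg).
Filling from the cheapest source first is optimal under one linear minimum: $3.44.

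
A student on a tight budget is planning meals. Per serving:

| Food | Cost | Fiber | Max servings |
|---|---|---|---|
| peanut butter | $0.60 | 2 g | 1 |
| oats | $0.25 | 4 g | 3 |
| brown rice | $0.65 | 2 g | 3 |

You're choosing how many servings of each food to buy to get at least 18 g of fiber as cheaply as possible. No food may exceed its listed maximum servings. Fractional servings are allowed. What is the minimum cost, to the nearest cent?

Cost per g of fiber: oats $0.0625, peanut butter $0.3000, brown rice $0.3250.
Take 3 servings of oats: +12.0 g fiber for $0.75 (total $0.75, still need 6.0 g).
Take 1 serving of peanut butter: +2.0 g fiber for $0.60 (total $1.35, still need 4.0 g).
Take 2 servings of brown rice: +4.0 g fiber for $1.30 (total $2.65, still need 0.0 g).
Filling from the cheapest source first is optimal under one linear minimum: $2.65.

$2.65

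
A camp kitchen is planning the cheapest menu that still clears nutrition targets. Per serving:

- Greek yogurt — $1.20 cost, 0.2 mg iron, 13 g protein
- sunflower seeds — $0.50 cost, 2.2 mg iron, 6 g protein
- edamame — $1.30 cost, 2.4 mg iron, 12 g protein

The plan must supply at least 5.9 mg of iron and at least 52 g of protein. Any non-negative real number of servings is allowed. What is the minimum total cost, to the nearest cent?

With two linear requirements the optimum uses one or two foods; enumerate the corners.
Greek yogurt only: max(5.9/0.2, 52/13) = 29.5 servings → $35.40.
sunflower seeds only: max(5.9/2.2, 52/6) = 8.667 servings → $4.33.
edamame only: max(5.9/2.4, 52/12) = 4.333 servings → $5.63.
Greek yogurt + sunflower seeds with both tight: 2.883 servings and 2.42 servings → $4.67.
Greek yogurt + edamame with both tight: 1.875 servings and 2.302 servings → $5.24.
sunflower seeds + edamame: the both-tight solution has a negative serving — not a feasible corner.
Cheapest feasible corner: $4.33.

$4.33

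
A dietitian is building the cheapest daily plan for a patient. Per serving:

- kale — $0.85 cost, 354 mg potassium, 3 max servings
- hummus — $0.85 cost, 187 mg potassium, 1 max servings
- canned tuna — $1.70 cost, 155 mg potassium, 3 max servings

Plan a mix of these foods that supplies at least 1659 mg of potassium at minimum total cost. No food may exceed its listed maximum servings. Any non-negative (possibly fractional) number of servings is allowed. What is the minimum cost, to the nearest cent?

Cost per mg of potassium: kale $0.0024, hummus $0.0045, canned tuna $0.0110.
Take 3 servings of kale: +1062.0 mg potassium for $2.55 (total $2.55, still need 597.0 mg).
Take 1 serving of hummus: +187.0 mg potassium for $0.85 (total $3.40, still need 410.0 mg).
Take 2.645 servings of canned tuna: +410.0 mg potassium for $4.50 (total $7.90, still need 0.0 mg).
Greedy by cheapest-per-mg is optimal for a single linear constraint, so the minimum cost is $7.90.

$7.90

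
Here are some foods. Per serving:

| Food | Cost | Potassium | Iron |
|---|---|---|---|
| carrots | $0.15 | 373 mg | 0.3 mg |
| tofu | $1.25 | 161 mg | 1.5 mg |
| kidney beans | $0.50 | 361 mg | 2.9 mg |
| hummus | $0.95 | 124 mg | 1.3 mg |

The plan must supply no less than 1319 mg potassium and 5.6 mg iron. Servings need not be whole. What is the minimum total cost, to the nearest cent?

$1.15

The cheapest plan sits at a corner of the feasible region — with two constraints it uses at most two foods.
carrots only: max(1319/373, 5.6/0.3) = 18.67 servings → $2.80.
tofu only: max(1319/161, 5.6/1.5) = 8.193 servings → $10.24.
kidney beans only: max(1319/361, 5.6/2.9) = 3.654 servings → $1.83.
hummus only: max(1319/124, 5.6/1.3) = 10.64 servings → $10.11.
carrots + tofu with both tight: 2.107 servings and 3.312 servings → $4.46.
carrots + kidney beans with both tight: 1.853 servings and 1.739 servings → $1.15.
carrots + hummus with both tight: 2.279 servings and 3.782 servings → $3.93.
tofu + kidney beans: the both-tight solution has a negative serving — not a feasible corner.
tofu + hummus: intersection lies outside the first quadrant.
kidney beans + hummus with both targets exact would need a negative amount; discard.
So the least-cost plan costs $1.15.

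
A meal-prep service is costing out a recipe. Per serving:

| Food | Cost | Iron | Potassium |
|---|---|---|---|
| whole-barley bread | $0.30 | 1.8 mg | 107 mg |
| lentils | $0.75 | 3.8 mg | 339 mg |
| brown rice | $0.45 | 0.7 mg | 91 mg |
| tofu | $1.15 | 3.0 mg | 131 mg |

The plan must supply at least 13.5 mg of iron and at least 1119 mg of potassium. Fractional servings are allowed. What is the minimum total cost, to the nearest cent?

The cheapest plan sits at a corner of the feasible region — with two constraints it uses at most two foods.
whole-barley bread only: max(13.5/1.8, 1119/107) = 10.46 servings → $3.14.
lentils only: max(13.5/3.8, 1119/339) = 3.553 servings → $2.66.
brown rice only: max(13.5/0.7, 1119/91) = 19.29 servings → $8.68.
tofu only: max(13.5/3.0, 1119/131) = 8.542 servings → $9.82.
whole-barley bread + lentils with both tight: 1.593 servings and 2.798 servings → $2.58.
whole-barley bread + brown rice with both tight: 5.008 servings and 6.408 servings → $4.39.
whole-barley bread + tofu with both targets exact would need a negative amount; discard.
lentils + brown rice: the both-tight solution has a negative serving — not a feasible corner.
lentils + tofu with both tight: 3.06 servings and 0.6246 servings → $3.01.
brown rice + tofu with both tight: 8.762 servings and 2.456 servings → $6.77.
The minimum over all feasible corners is $2.58.

$2.58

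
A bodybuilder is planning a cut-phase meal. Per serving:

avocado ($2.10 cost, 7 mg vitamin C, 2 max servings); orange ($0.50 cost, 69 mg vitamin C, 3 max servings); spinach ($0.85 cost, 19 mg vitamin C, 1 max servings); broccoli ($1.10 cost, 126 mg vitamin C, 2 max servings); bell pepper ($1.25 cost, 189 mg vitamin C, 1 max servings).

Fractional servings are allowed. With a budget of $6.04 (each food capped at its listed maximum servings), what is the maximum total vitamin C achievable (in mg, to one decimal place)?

Vitamin C per dollar: bell pepper 151.2, orange 138, broccoli 114.5, spinach 22.35, avocado 3.333.
Take 1 serving of bell pepper: spends $1.25, +189.0 mg vitamin C (running total 189.0 mg).
Take 3 servings of orange: spends $1.50, +207.0 mg vitamin C (running total 396.0 mg).
Take 2 servings of broccoli: spends $2.20, +252.0 mg vitamin C (running total 648.0 mg).
Take 1 serving of spinach: spends $0.85, +19.0 mg vitamin C (running total 667.0 mg).
Take 0.1143 servings of avocado: spends $0.24, +0.8 mg vitamin C (running total 667.8 mg).
Filling greedily by vitamin C-per-dollar is optimal for one linear limit, giving 667.8 mg.

667.8 mg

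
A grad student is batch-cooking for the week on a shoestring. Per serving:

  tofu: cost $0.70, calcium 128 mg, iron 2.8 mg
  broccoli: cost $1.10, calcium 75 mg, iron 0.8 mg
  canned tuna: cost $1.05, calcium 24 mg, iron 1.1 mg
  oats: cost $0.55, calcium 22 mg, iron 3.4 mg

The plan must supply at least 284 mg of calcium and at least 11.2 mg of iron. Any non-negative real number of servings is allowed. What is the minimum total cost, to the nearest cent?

$2.29

Compare the cost at each extreme point of the feasible region.
tofu only: max(284/128, 11.2/2.8) = 4 servings → $2.80.
broccoli only: max(284/75, 11.2/0.8) = 14 servings → $15.40.
canned tuna only: max(284/24, 11.2/1.1) = 11.83 servings → $12.43.
oats only: max(284/22, 11.2/3.4) = 12.91 servings → $7.10.
tofu + broccoli: the both-tight solution has a negative serving — not a feasible corner.
tofu + canned tuna with both tight: 0.5924 servings and 8.674 servings → $9.52.
tofu + oats with both tight: 1.925 servings and 1.709 servings → $2.29.
broccoli + canned tuna with both tight: 0.6888 servings and 9.681 servings → $10.92.
broccoli + oats with both tight: 3.029 servings and 2.581 servings → $4.75.
canned tuna + oats: intersection lies outside the first quadrant.
Cheapest feasible corner: $2.29.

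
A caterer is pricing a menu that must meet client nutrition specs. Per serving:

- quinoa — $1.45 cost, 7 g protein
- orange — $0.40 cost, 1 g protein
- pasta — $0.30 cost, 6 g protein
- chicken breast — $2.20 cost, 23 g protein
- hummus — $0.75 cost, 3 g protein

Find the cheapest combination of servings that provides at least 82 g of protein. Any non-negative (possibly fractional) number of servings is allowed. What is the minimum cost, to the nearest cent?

$4.10

Cost per g of protein: pasta $0.0500, chicken breast $0.0957, quinoa $0.2071, hummus $0.2500, orange $0.4000.
With no serving limits, use only pasta: 82 g / 6 g = 13.67 servings × $0.30 = $4.10.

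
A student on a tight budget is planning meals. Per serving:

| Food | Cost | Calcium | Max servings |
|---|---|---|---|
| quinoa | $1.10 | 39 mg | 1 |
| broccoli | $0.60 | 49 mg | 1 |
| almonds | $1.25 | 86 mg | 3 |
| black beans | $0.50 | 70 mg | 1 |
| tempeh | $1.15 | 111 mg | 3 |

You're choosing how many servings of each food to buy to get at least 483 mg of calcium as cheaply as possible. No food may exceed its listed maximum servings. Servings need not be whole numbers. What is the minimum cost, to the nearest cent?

Cost per mg of calcium: black beans $0.0071, tempeh $0.0104, broccoli $0.0122, almonds $0.0145, quinoa $0.0282.
Take 1 serving of black beans: +70.0 mg calcium for $0.50 (total $0.50, still need 413.0 mg).
Take 3 servings of tempeh: +333.0 mg calcium for $3.45 (total $3.95, still need 80.0 mg).
Take 1 serving of broccoli: +49.0 mg calcium for $0.60 (total $4.55, still need 31.0 mg).
Take 0.3605 servings of almonds: +31.0 mg calcium for $0.45 (total $5.00, still need 0.0 mg).
Greedy by cheapest-per-mg is optimal for a single linear constraint, so the minimum cost is $5.00.

$5.00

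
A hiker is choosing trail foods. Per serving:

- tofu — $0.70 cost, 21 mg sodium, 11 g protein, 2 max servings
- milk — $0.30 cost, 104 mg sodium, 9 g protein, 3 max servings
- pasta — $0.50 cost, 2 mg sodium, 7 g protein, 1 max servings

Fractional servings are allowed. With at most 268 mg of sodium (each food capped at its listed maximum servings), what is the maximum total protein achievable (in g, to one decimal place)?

Protein per mg sodium: pasta 3.5, tofu 0.5238, milk 0.08654.
Take 1 serving of pasta: uses 2 mg sodium, +7.0 g protein (running total 7.0 g).
Take 2 servings of tofu: uses 42 mg sodium, +22.0 g protein (running total 29.0 g).
Take 2.154 servings of milk: uses 224 mg sodium, +19.4 g protein (running total 48.4 g).
Filling greedily by protein-per-mg sodium is optimal for one linear limit, giving 48.4 g.

48.4 g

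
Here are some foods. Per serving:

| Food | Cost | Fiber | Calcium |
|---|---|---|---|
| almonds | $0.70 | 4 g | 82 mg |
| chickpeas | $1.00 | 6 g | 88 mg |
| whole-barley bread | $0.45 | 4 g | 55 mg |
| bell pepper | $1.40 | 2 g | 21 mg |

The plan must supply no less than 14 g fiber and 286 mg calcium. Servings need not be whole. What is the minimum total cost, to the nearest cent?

almonds only: max(14/4, 286/82) = 3.5 servings → $2.45.
chickpeas only: max(14/6, 286/88) = 3.25 servings → $3.25.
whole-barley bread only: max(14/4, 286/55) = 5.2 servings → $2.34.
bell pepper only: max(14/2, 286/21) = 13.62 servings → $19.07.
almonds + chickpeas with both tight: 3.457 servings and 0.02857 servings → $2.45.
almonds + whole-barley bread with both tight: 3.463 servings and 0.03704 servings → $2.44.
almonds + bell pepper with both tight: 3.475 servings and 0.05 servings → $2.50.
chickpeas + whole-barley bread: the both-tight solution has a negative serving — not a feasible corner.
chickpeas + bell pepper: intersection lies outside the first quadrant.
whole-barley bread + bell pepper: the both-tight solution has a negative serving — not a feasible corner.
So the least-cost plan costs $2.34.

$2.34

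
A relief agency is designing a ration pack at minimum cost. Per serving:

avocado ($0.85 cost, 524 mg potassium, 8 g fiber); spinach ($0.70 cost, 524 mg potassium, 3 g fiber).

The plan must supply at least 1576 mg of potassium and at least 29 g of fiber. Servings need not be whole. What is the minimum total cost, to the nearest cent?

$3.08

This is a tiny linear program; its minimum lies at a vertex of the feasible set. List the vertices and price them.
avocado only: max(1576/524, 29/8) = 3.625 servings → $3.08.
spinach only: max(1576/524, 29/3) = 9.667 servings → $6.77.
avocado + spinach with both targets exact would need a negative amount; discard.
So the least-cost plan costs $3.08.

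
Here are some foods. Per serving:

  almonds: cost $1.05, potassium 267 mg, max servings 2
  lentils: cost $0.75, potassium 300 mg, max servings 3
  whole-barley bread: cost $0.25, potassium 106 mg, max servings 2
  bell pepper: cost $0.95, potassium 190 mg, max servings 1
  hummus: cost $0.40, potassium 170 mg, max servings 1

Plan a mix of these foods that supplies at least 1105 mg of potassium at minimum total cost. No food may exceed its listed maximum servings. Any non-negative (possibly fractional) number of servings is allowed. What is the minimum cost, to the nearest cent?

$2.71

Cost per mg of potassium: hummus $0.0024, whole-barley bread $0.0024, lentils $0.0025, almonds $0.0039, bell pepper $0.0050.
Take 1 serving of hummus: +170.0 mg potassium for $0.40 (total $0.40, still need 935.0 mg).
Take 2 servings of whole-barley bread: +212.0 mg potassium for $0.50 (total $0.90, still need 723.0 mg).
Take 2.41 servings of lentils: +723.0 mg potassium for $1.81 (total $2.71, still need 0.0 mg).
Greedy by cheapest-per-mg is optimal for a single linear constraint, so the minimum cost is $2.71.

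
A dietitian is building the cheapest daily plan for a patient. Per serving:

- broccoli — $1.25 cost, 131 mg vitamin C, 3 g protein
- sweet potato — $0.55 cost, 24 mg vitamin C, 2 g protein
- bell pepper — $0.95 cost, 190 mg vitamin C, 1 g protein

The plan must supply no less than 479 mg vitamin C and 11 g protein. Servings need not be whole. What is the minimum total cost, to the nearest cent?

This is a tiny linear program; its minimum lies at a vertex of the feasible set. List the vertices and price them.
broccoli only: max(479/131, 11/3) = 3.667 servings → $4.58.
sweet potato only: max(479/24, 11/2) = 19.96 servings → $10.98.
bell pepper only: max(479/190, 11/1) = 11 servings → $10.45.
broccoli + sweet potato with both tight: 3.653 servings and 0.02105 servings → $4.58.
broccoli + bell pepper: intersection lies outside the first quadrant.
sweet potato + bell pepper with both tight: 4.525 servings and 1.949 servings → $4.34.
So the least-cost plan costs $4.34.

$4.34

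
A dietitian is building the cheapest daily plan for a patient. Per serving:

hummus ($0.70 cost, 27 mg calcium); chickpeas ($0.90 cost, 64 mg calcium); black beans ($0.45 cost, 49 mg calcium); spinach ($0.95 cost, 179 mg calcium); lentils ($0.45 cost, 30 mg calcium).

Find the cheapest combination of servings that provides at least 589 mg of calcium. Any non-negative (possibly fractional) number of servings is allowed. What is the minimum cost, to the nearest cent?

Cost per mg of calcium: spinach $0.0053, black beans $0.0092, chickpeas $0.0141, lentils $0.0150, hummus $0.0259.
With no serving limits, use only spinach: 589 mg / 179 mg = 3.291 servings × $0.95 = $3.13.

$3.13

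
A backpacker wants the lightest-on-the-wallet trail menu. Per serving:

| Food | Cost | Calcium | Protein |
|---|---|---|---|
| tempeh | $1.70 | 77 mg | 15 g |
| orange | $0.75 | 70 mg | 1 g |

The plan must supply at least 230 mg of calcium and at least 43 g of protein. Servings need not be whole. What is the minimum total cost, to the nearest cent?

$4.96

Minimising a linear cost over {calcium ≥ 230, protein ≥ 43, servings ≥ 0} — the optimum is at a vertex, using one or two foods.
tempeh only: max(230/77, 43/15) = 2.987 servings → $5.08.
orange only: max(230/70, 43/1) = 43 servings → $32.25.
tempeh + orange with both tight: 2.857 servings and 0.1429 servings → $4.96.
Cheapest feasible corner: $4.96.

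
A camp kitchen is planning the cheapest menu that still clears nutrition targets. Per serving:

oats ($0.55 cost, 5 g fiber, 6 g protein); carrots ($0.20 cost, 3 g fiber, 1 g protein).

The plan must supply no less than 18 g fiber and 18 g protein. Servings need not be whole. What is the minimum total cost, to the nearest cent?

$1.80

An LP optimum is at a vertex; with two nutrient constraints at most two foods are used. Check each candidate.
oats only: max(18/5, 18/6) = 3.6 servings → $1.98.
carrots only: max(18/3, 18/1) = 18 servings → $3.60.
oats + carrots with both tight: 2.769 servings and 1.385 servings → $1.80.
So the least-cost plan costs $1.80.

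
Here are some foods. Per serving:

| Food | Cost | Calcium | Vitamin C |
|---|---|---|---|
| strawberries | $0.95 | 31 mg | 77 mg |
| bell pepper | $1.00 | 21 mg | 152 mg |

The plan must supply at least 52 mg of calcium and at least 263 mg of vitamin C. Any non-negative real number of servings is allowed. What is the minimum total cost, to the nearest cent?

$2.07

Check every corner: each single food scaled to meet both minima, and each pair solved so both constraints bind.
strawberries only: max(52/31, 263/77) = 3.416 servings → $3.24.
bell pepper only: max(52/21, 263/152) = 2.476 servings → $2.48.
strawberries + bell pepper with both tight: 0.7693 servings and 1.341 servings → $2.07.
The minimum over all feasible corners is $2.07.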